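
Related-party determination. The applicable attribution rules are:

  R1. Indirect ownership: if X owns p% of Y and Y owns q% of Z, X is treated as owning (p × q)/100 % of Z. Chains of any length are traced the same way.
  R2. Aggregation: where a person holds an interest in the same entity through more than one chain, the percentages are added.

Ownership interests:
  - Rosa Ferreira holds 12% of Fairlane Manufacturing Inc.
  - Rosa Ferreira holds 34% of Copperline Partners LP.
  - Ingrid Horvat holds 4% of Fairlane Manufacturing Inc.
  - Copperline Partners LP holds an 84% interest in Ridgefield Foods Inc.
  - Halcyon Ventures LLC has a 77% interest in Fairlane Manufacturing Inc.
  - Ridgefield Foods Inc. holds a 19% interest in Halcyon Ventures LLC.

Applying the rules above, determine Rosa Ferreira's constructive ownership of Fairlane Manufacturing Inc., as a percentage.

Chain via Copperline Partners LP → Ridgefield Foods Inc. → Halcyon Ventures LLC (R1): 34% × 84% × 19% × 77% = 4.178328% of Fairlane Manufacturing Inc.
Direct interest in Fairlane Manufacturing Inc: 12%.
Aggregating (R2): 4.178328% + 12% = 16.178328%.

16.178328%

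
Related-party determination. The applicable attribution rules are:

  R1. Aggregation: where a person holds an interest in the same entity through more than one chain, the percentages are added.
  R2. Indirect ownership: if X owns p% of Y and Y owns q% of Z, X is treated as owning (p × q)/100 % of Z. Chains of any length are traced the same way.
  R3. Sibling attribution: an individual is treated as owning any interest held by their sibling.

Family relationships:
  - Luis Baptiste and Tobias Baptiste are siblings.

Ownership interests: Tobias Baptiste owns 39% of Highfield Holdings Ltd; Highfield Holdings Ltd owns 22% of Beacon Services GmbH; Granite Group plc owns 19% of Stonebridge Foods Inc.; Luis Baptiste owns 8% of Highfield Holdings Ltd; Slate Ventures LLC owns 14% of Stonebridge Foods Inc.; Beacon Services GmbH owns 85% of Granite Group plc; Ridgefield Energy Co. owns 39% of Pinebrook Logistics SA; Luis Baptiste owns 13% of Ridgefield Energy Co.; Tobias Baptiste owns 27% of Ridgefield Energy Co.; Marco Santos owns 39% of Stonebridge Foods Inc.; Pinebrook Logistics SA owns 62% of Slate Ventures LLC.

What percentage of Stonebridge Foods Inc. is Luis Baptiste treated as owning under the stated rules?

3.02399%

By sibling attribution (R3), Luis Baptiste is treated as also owning Tobias Baptiste's interest in Highfield Holdings Ltd, giving 8% + 39% = 47%.
By sibling attribution (R3), Luis Baptiste is treated as also owning Tobias Baptiste's interest in Ridgefield Energy Co, giving 13% + 27% = 40%.
Chain via Highfield Holdings Ltd → Beacon Services GmbH → Granite Group plc (R2): 47% × 22% × 85% × 19% = 1.66991% of Stonebridge Foods Inc.
Chain via Ridgefield Energy Co. → Pinebrook Logistics SA → Slate Ventures LLC (R2): 40% × 39% × 62% × 14% = 1.35408% of Stonebridge Foods Inc.
Aggregating (R1): 1.66991% + 1.35408% = 3.02399%.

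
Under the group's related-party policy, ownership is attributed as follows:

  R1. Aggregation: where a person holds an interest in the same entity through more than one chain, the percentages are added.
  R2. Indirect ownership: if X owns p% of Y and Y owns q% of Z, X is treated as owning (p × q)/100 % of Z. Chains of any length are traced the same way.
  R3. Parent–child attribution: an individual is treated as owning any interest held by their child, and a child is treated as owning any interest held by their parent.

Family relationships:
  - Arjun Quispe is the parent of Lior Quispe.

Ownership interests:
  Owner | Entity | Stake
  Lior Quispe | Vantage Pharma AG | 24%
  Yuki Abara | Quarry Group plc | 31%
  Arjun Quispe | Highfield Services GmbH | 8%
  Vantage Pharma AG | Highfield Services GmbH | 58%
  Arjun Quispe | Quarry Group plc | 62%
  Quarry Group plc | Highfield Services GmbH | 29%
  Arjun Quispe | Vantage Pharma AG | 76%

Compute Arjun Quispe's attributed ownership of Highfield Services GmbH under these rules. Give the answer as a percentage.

83.98%

By parent–child attribution (R3), Arjun Quispe is treated as also owning Lior Quispe's interest in Vantage Pharma AG, giving 76% + 24% = 100%.
Chain via Vantage Pharma AG (R2): 100% × 58% = 58% of Highfield Services GmbH.
Chain via Quarry Group plc (R2): 62% × 29% = 17.98% of Highfield Services GmbH.
Direct interest in Highfield Services GmbH: 8%.
Aggregating (R1): 58% + 17.98% + 8% = 83.98%.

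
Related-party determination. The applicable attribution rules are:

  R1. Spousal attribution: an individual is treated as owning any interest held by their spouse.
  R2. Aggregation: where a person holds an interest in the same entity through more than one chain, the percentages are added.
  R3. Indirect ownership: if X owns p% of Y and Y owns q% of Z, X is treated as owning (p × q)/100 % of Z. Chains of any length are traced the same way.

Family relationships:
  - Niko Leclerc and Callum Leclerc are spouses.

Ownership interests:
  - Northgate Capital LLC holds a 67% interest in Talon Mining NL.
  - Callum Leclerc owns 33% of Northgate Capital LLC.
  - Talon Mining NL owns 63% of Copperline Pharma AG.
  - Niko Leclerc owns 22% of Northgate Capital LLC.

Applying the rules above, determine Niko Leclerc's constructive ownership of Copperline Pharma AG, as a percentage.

23.2155%

By spousal attribution (R1), Niko Leclerc is treated as also owning Callum Leclerc's interest in Northgate Capital LLC, giving 22% + 33% = 55%.
Chain via Northgate Capital LLC → Talon Mining NL (R3): 55% × 67% × 63% = 23.2155% of Copperline Pharma AG.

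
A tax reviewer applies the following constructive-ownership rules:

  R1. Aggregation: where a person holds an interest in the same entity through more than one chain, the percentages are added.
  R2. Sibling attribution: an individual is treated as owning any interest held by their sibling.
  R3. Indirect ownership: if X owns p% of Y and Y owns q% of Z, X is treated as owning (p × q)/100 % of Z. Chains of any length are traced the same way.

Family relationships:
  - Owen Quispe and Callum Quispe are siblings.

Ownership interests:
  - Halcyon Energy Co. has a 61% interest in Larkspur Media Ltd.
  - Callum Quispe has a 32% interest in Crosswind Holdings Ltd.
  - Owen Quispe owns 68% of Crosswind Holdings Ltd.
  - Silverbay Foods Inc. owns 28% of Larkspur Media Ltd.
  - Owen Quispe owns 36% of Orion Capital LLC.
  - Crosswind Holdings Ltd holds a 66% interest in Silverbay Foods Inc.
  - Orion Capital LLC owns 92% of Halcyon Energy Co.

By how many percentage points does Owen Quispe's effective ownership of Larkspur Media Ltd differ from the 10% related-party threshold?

28.6832

By sibling attribution (R2), Owen Quispe is treated as also owning Callum Quispe's interest in Crosswind Holdings Ltd, giving 68% + 32% = 100%.
Chain via Crosswind Holdings Ltd → Silverbay Foods Inc. (R3): 100% × 66% × 28% = 18.48% of Larkspur Media Ltd.
Chain via Orion Capital LLC → Halcyon Energy Co. (R3): 36% × 92% × 61% = 20.2032% of Larkspur Media Ltd.
Aggregating (R1): 18.48% + 20.2032% = 38.6832%.
38.6832% exceeds the 10% threshold by 28.6832 percentage points.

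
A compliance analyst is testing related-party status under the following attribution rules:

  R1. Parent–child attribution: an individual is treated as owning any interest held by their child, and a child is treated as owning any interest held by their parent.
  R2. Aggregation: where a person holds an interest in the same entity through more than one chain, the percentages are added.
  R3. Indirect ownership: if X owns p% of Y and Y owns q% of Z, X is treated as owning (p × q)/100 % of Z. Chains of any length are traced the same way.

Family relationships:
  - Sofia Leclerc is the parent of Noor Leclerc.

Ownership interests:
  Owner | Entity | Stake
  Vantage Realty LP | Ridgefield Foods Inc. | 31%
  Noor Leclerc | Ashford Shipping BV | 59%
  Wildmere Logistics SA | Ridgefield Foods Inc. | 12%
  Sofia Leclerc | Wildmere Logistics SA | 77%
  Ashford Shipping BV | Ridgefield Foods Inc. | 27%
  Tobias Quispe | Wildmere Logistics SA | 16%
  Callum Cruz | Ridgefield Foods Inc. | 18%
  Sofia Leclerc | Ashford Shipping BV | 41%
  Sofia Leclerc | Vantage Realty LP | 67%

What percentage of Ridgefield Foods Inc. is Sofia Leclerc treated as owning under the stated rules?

57.01%

By parent–child attribution (R1), Sofia Leclerc is treated as also owning Noor Leclerc's interest in Ashford Shipping BV, giving 41% + 59% = 100%.
Chain via Vantage Realty LP (R3): 67% × 31% = 20.77% of Ridgefield Foods Inc.
Chain via Ashford Shipping BV (R3): 100% × 27% = 27% of Ridgefield Foods Inc.
Chain via Wildmere Logistics SA (R3): 77% × 12% = 9.24% of Ridgefield Foods Inc.
Aggregating (R2): 20.77% + 27% + 9.24% = 57.01%.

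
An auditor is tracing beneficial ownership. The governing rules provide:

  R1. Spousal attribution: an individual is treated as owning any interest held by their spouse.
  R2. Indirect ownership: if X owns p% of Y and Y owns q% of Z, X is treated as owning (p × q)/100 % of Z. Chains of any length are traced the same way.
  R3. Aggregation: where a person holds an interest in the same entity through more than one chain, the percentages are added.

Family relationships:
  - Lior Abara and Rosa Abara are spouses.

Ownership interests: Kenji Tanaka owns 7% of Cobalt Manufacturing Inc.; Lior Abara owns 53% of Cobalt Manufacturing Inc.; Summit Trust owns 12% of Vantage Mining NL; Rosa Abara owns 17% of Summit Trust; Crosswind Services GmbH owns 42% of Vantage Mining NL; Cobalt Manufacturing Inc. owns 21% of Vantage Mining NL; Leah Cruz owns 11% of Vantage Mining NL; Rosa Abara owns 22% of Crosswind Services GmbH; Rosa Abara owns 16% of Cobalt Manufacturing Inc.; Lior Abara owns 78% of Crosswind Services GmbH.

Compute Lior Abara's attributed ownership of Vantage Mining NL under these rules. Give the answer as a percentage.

58.53%

By spousal attribution (R1), Lior Abara is treated as also owning Rosa Abara's interest in Crosswind Services GmbH, giving 78% + 22% = 100%.
By spousal attribution (R1), Lior Abara is treated as also owning Rosa Abara's interest in Cobalt Manufacturing Inc, giving 53% + 16% = 69%.
By spousal attribution (R1), Lior Abara is treated as owning Rosa Abara's 17% interest in Summit Trust.
Chain via Crosswind Services GmbH (R2): 100% × 42% = 42% of Vantage Mining NL.
Chain via Cobalt Manufacturing Inc. (R2): 69% × 21% = 14.49% of Vantage Mining NL.
Chain via Summit Trust (R2): 17% × 12% = 2.04% of Vantage Mining NL.
Aggregating (R3): 42% + 14.49% + 2.04% = 58.53%.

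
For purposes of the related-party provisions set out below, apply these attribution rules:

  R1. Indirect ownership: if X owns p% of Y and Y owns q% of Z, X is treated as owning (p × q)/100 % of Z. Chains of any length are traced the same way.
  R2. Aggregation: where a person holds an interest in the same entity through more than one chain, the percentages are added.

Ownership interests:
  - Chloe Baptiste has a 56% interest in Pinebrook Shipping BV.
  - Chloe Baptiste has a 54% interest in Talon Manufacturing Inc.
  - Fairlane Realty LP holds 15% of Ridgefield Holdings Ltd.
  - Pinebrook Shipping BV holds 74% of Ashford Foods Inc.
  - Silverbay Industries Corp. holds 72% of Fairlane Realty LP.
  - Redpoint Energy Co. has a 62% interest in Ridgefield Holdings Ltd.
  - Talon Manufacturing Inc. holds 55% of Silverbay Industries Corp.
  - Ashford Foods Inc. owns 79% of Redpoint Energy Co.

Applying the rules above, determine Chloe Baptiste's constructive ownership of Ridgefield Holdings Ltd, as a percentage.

Chain via Pinebrook Shipping BV → Ashford Foods Inc. → Redpoint Energy Co. (R1): 56% × 74% × 79% × 62% = 20.297312% of Ridgefield Holdings Ltd.
Chain via Talon Manufacturing Inc. → Silverbay Industries Corp. → Fairlane Realty LP (R1): 54% × 55% × 72% × 15% = 3.2076% of Ridgefield Holdings Ltd.
Aggregating (R2): 20.297312% + 3.2076% = 23.504912%.

23.504912%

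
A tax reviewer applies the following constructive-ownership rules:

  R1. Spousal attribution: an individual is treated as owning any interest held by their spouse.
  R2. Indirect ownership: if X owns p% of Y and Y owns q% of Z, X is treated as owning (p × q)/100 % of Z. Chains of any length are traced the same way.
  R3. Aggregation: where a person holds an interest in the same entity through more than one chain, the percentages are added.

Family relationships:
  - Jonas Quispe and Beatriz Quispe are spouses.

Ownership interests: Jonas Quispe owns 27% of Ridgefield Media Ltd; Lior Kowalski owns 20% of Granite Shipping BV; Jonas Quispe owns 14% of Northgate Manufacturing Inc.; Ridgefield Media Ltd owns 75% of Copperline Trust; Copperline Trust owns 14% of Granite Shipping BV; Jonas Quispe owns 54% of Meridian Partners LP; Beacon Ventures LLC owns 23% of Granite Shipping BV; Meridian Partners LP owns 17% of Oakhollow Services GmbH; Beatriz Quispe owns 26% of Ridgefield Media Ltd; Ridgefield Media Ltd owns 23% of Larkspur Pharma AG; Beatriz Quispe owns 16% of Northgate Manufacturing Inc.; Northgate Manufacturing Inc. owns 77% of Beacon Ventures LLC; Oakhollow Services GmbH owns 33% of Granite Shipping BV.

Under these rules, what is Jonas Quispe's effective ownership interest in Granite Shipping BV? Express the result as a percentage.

13.9074%

By spousal attribution (R1), Jonas Quispe is treated as also owning Beatriz Quispe's interest in Ridgefield Media Ltd, giving 27% + 26% = 53%.
By spousal attribution (R1), Jonas Quispe is treated as also owning Beatriz Quispe's interest in Northgate Manufacturing Inc, giving 14% + 16% = 30%.
Chain via Ridgefield Media Ltd → Copperline Trust (R2): 53% × 75% × 14% = 5.565% of Granite Shipping BV.
Chain via Northgate Manufacturing Inc. → Beacon Ventures LLC (R2): 30% × 77% × 23% = 5.313% of Granite Shipping BV.
Chain via Meridian Partners LP → Oakhollow Services GmbH (R2): 54% × 17% × 33% = 3.0294% of Granite Shipping BV.
Aggregating (R3): 5.565% + 5.313% + 3.0294% = 13.9074%.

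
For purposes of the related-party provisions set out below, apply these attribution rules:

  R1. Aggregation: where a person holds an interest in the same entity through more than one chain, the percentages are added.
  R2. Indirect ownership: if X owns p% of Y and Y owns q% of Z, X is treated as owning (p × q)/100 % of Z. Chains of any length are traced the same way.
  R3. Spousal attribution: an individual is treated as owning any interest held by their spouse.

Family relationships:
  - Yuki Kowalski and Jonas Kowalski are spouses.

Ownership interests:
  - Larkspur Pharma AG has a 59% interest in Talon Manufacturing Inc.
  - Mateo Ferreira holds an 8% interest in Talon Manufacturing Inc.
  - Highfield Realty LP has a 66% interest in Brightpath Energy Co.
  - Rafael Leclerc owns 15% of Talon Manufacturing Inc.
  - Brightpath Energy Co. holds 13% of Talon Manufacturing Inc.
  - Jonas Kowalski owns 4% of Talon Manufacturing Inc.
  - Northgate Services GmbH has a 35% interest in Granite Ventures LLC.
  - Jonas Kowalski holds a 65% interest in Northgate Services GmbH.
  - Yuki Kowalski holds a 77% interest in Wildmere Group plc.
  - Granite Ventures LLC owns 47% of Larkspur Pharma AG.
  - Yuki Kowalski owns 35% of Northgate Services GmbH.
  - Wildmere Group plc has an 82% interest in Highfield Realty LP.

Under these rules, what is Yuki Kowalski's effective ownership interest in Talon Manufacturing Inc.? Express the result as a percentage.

By spousal attribution (R3), Yuki Kowalski is treated as also owning Jonas Kowalski's interest in Northgate Services GmbH, giving 35% + 65% = 100%.
By spousal attribution (R3), Yuki Kowalski is treated as owning Jonas Kowalski's 4% interest in Talon Manufacturing Inc.
Chain via Wildmere Group plc → Highfield Realty LP → Brightpath Energy Co. (R2): 77% × 82% × 66% × 13% = 5.417412% of Talon Manufacturing Inc.
Chain via Northgate Services GmbH → Granite Ventures LLC → Larkspur Pharma AG (R2): 100% × 35% × 47% × 59% = 9.7055% of Talon Manufacturing Inc.
Direct interest in Talon Manufacturing Inc: 4%.
Aggregating (R1): 5.417412% + 9.7055% + 4% = 19.122912%.

19.122912%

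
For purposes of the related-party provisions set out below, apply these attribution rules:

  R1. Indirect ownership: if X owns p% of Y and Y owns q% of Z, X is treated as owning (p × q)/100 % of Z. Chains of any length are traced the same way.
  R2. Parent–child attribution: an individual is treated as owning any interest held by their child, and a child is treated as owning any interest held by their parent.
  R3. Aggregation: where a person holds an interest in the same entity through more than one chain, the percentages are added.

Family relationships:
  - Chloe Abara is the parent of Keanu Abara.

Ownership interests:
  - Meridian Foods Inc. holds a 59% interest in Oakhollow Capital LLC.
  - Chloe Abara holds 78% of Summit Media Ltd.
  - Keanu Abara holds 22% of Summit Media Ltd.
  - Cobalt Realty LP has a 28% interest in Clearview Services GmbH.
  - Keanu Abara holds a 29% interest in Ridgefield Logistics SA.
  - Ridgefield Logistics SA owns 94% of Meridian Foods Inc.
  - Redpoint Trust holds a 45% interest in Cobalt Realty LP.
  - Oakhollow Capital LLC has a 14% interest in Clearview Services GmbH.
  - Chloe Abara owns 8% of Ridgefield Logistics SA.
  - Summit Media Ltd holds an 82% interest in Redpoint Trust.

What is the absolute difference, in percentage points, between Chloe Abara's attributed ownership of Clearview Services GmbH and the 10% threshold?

3.204828

By parent–child attribution (R2), Chloe Abara is treated as also owning Keanu Abara's interest in Ridgefield Logistics SA, giving 8% + 29% = 37%.
By parent–child attribution (R2), Chloe Abara is treated as also owning Keanu Abara's interest in Summit Media Ltd, giving 78% + 22% = 100%.
Chain via Ridgefield Logistics SA → Meridian Foods Inc. → Oakhollow Capital LLC (R1): 37% × 94% × 59% × 14% = 2.872828% of Clearview Services GmbH.
Chain via Summit Media Ltd → Redpoint Trust → Cobalt Realty LP (R1): 100% × 82% × 45% × 28% = 10.332% of Clearview Services GmbH.
Aggregating (R3): 2.872828% + 10.332% = 13.204828%.
13.204828% exceeds the 10% threshold by 3.204828 percentage points.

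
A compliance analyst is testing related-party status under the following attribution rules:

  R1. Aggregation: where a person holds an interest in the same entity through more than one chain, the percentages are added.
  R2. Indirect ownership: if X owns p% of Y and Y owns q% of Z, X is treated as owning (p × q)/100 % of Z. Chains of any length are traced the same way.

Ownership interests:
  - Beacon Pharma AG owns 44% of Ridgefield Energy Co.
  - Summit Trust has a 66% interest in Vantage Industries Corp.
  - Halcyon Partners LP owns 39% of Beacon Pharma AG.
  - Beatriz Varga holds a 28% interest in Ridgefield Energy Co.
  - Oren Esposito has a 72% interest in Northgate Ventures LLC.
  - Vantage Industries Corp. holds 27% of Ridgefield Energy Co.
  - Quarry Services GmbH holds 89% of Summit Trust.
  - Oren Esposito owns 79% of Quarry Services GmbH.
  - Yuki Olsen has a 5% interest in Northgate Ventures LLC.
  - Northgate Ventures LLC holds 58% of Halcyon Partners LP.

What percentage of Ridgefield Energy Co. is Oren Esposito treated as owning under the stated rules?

Chain via Northgate Ventures LLC → Halcyon Partners LP → Beacon Pharma AG (R2): 72% × 58% × 39% × 44% = 7.166016% of Ridgefield Energy Co.
Chain via Quarry Services GmbH → Summit Trust → Vantage Industries Corp. (R2): 79% × 89% × 66% × 27% = 12.529242% of Ridgefield Energy Co.
Aggregating (R1): 7.166016% + 12.529242% = 19.695258%.

19.695258%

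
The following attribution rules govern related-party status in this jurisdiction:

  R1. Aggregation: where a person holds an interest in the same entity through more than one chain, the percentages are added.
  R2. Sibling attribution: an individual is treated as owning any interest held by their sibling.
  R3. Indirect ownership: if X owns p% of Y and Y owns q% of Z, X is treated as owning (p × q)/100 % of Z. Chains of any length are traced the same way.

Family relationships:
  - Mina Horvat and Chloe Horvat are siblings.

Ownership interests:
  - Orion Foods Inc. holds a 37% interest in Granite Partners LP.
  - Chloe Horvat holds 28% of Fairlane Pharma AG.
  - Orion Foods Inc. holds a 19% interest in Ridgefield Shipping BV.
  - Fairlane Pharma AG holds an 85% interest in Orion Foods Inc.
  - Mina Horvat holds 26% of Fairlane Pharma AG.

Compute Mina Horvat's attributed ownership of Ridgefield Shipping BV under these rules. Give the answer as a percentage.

8.721%

By sibling attribution (R2), Mina Horvat is treated as also owning Chloe Horvat's interest in Fairlane Pharma AG, giving 26% + 28% = 54%.
Chain via Fairlane Pharma AG → Orion Foods Inc. (R3): 54% × 85% × 19% = 8.721% of Ridgefield Shipping BV.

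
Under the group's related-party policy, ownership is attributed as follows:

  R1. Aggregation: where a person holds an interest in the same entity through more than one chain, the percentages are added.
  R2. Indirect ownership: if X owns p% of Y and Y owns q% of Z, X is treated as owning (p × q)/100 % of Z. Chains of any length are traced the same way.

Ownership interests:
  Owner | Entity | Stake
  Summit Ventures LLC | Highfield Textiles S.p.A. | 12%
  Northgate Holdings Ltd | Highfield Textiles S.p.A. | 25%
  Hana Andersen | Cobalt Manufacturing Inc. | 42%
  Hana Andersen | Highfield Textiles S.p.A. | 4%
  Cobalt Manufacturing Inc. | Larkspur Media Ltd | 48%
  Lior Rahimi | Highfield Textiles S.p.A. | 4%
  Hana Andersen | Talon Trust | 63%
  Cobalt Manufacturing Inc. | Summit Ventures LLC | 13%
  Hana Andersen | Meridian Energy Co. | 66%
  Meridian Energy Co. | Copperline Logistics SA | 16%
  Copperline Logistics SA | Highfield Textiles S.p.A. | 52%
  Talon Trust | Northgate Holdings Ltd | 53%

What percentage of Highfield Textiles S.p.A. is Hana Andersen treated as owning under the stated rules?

Chain via Talon Trust → Northgate Holdings Ltd (R2): 63% × 53% × 25% = 8.3475% of Highfield Textiles S.p.A.
Chain via Cobalt Manufacturing Inc. → Summit Ventures LLC (R2): 42% × 13% × 12% = 0.6552% of Highfield Textiles S.p.A.
Chain via Meridian Energy Co. → Copperline Logistics SA (R2): 66% × 16% × 52% = 5.4912% of Highfield Textiles S.p.A.
Direct interest in Highfield Textiles S.p.A: 4%.
Aggregating (R1): 8.3475% + 0.6552% + 5.4912% + 4% = 18.4939%.

18.4939%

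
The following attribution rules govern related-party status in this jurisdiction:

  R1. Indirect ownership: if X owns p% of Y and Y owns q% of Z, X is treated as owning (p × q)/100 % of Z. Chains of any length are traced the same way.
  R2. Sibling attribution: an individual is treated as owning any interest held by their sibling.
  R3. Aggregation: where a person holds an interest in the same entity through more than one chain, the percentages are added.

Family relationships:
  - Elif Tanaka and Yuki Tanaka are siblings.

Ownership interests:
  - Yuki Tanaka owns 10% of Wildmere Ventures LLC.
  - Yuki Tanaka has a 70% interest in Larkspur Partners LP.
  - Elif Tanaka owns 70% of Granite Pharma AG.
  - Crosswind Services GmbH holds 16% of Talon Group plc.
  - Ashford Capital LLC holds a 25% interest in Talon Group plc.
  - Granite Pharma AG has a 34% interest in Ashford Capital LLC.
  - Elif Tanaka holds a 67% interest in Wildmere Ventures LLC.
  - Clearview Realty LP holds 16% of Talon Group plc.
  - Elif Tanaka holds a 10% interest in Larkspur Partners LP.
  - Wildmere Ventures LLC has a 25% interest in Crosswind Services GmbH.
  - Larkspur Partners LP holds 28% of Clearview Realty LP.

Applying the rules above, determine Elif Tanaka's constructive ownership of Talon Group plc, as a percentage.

12.614%

By sibling attribution (R2), Elif Tanaka is treated as also owning Yuki Tanaka's interest in Wildmere Ventures LLC, giving 67% + 10% = 77%.
By sibling attribution (R2), Elif Tanaka is treated as also owning Yuki Tanaka's interest in Larkspur Partners LP, giving 10% + 70% = 80%.
Chain via Wildmere Ventures LLC → Crosswind Services GmbH (R1): 77% × 25% × 16% = 3.08% of Talon Group plc.
Chain via Larkspur Partners LP → Clearview Realty LP (R1): 80% × 28% × 16% = 3.584% of Talon Group plc.
Chain via Granite Pharma AG → Ashford Capital LLC (R1): 70% × 34% × 25% = 5.95% of Talon Group plc.
Aggregating (R3): 3.08% + 3.584% + 5.95% = 12.614%.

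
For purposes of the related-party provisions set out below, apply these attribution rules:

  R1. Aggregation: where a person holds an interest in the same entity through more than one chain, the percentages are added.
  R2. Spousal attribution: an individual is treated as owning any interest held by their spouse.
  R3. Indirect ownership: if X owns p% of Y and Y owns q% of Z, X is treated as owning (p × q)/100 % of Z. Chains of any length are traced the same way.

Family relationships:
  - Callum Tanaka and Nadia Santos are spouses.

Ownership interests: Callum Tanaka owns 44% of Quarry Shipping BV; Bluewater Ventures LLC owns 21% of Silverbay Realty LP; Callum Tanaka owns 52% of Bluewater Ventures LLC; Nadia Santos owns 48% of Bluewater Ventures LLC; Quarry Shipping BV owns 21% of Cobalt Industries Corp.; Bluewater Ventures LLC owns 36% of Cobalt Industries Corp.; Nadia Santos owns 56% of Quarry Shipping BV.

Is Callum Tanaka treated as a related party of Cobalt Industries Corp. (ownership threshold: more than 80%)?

No

By spousal attribution (R2), Callum Tanaka is treated as also owning Nadia Santos's interest in Quarry Shipping BV, giving 44% + 56% = 100%.
By spousal attribution (R2), Callum Tanaka is treated as also owning Nadia Santos's interest in Bluewater Ventures LLC, giving 52% + 48% = 100%.
Chain via Quarry Shipping BV (R3): 100% × 21% = 21% of Cobalt Industries Corp.
Chain via Bluewater Ventures LLC (R3): 100% × 36% = 36% of Cobalt Industries Corp.
Aggregating (R1): 21% + 36% = 57%.
57% does not exceed the 80% threshold, so Callum is not a related party to Cobalt Industries Corp.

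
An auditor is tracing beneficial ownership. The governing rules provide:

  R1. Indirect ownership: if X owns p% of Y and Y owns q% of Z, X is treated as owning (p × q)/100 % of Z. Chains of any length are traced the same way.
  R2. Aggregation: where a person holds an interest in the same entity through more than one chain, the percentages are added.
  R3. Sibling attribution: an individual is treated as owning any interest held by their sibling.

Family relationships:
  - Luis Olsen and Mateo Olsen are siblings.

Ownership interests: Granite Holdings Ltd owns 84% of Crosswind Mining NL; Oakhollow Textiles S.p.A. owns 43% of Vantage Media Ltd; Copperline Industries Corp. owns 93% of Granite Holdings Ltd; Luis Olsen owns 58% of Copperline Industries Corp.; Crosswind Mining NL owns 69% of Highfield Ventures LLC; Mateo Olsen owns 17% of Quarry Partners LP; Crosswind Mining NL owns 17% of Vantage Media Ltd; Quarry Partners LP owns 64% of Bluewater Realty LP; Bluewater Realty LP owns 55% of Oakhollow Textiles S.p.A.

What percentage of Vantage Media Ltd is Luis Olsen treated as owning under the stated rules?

By sibling attribution (R3), Luis Olsen is treated as owning Mateo Olsen's 17% interest in Quarry Partners LP.
Chain via Copperline Industries Corp. → Granite Holdings Ltd → Crosswind Mining NL (R1): 58% × 93% × 84% × 17% = 7.702632% of Vantage Media Ltd.
Chain via Quarry Partners LP → Bluewater Realty LP → Oakhollow Textiles S.p.A. (R1): 17% × 64% × 55% × 43% = 2.57312% of Vantage Media Ltd.
Aggregating (R2): 7.702632% + 2.57312% = 10.275752%.

10.275752%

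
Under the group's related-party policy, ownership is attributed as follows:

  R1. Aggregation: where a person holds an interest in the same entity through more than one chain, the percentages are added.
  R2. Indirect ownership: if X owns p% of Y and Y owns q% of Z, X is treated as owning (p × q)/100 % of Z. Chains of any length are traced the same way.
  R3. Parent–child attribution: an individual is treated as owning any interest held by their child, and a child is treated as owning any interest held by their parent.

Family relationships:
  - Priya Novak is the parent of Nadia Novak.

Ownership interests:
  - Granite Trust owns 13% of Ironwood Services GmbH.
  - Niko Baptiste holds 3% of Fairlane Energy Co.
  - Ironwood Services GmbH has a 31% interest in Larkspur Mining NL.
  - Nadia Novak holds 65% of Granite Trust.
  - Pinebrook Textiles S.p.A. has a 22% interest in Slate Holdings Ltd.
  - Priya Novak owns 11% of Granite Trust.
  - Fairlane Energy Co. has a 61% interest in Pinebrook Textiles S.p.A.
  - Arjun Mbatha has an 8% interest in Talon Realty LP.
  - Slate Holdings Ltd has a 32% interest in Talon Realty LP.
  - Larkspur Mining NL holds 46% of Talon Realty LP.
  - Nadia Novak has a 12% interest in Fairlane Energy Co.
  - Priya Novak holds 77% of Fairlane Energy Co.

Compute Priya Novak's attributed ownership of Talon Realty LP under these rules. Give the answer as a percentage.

By parent–child attribution (R3), Priya Novak is treated as also owning Nadia Novak's interest in Granite Trust, giving 11% + 65% = 76%.
By parent–child attribution (R3), Priya Novak is treated as also owning Nadia Novak's interest in Fairlane Energy Co, giving 77% + 12% = 89%.
Chain via Granite Trust → Ironwood Services GmbH → Larkspur Mining NL (R2): 76% × 13% × 31% × 46% = 1.408888% of Talon Realty LP.
Chain via Fairlane Energy Co. → Pinebrook Textiles S.p.A. → Slate Holdings Ltd (R2): 89% × 61% × 22% × 32% = 3.822016% of Talon Realty LP.
Aggregating (R1): 1.408888% + 3.822016% = 5.230904%.

5.230904%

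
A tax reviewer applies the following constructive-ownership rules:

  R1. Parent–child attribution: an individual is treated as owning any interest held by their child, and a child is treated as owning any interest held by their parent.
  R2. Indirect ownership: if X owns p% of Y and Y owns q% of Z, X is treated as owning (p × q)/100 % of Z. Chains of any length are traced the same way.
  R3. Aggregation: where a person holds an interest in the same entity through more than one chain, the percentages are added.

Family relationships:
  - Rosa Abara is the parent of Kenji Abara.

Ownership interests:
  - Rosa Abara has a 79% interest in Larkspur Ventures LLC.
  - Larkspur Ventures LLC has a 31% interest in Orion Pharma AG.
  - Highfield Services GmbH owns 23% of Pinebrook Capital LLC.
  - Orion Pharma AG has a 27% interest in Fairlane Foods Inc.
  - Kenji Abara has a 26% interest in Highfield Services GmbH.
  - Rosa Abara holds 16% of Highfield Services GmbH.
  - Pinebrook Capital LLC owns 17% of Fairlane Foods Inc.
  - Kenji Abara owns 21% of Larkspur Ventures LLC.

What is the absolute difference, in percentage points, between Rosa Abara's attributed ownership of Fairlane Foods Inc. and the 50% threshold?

By parent–child attribution (R1), Rosa Abara is treated as also owning Kenji Abara's interest in Larkspur Ventures LLC, giving 79% + 21% = 100%.
By parent–child attribution (R1), Rosa Abara is treated as also owning Kenji Abara's interest in Highfield Services GmbH, giving 16% + 26% = 42%.
Chain via Larkspur Ventures LLC → Orion Pharma AG (R2): 100% × 31% × 27% = 8.37% of Fairlane Foods Inc.
Chain via Highfield Services GmbH → Pinebrook Capital LLC (R2): 42% × 23% × 17% = 1.6422% of Fairlane Foods Inc.
Aggregating (R3): 8.37% + 1.6422% = 10.0122%.
10.0122% falls short of the 50% threshold by 39.9878 percentage points.

39.9878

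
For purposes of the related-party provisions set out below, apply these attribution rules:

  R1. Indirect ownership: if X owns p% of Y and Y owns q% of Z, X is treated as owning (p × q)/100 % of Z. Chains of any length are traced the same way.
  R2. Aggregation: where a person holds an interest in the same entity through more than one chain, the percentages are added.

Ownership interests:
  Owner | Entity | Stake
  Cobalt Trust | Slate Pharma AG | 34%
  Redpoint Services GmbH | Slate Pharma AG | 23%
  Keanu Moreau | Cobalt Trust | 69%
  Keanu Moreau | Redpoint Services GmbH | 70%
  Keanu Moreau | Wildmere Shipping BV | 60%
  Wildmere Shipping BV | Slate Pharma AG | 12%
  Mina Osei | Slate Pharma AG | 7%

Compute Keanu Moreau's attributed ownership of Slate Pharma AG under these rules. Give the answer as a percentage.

46.76%

Chain via Wildmere Shipping BV (R1): 60% × 12% = 7.2% of Slate Pharma AG.
Chain via Redpoint Services GmbH (R1): 70% × 23% = 16.1% of Slate Pharma AG.
Chain via Cobalt Trust (R1): 69% × 34% = 23.46% of Slate Pharma AG.
Aggregating (R2): 7.2% + 16.1% + 23.46% = 46.76%.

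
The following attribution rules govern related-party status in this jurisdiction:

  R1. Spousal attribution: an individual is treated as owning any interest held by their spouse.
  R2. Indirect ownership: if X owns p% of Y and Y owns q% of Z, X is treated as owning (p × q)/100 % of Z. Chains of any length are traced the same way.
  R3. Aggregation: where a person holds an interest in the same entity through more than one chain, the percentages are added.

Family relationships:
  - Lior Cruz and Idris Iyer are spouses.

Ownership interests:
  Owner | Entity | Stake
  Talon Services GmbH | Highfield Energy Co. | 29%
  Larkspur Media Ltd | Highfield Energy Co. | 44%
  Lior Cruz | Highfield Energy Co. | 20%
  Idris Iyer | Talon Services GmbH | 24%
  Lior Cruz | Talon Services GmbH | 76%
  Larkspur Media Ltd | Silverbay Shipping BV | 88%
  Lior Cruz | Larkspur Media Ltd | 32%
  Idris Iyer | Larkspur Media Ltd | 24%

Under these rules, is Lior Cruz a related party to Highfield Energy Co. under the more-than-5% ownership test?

By spousal attribution (R1), Lior Cruz is treated as also owning Idris Iyer's interest in Talon Services GmbH, giving 76% + 24% = 100%.
By spousal attribution (R1), Lior Cruz is treated as also owning Idris Iyer's interest in Larkspur Media Ltd, giving 32% + 24% = 56%.
Chain via Talon Services GmbH (R2): 100% × 29% = 29% of Highfield Energy Co.
Chain via Larkspur Media Ltd (R2): 56% × 44% = 24.64% of Highfield Energy Co.
Direct interest in Highfield Energy Co: 20%.
Aggregating (R3): 29% + 24.64% + 20% = 73.64%.
73.64% exceeds the 5% threshold, so Lior is a related party to Highfield Energy Co.

Yes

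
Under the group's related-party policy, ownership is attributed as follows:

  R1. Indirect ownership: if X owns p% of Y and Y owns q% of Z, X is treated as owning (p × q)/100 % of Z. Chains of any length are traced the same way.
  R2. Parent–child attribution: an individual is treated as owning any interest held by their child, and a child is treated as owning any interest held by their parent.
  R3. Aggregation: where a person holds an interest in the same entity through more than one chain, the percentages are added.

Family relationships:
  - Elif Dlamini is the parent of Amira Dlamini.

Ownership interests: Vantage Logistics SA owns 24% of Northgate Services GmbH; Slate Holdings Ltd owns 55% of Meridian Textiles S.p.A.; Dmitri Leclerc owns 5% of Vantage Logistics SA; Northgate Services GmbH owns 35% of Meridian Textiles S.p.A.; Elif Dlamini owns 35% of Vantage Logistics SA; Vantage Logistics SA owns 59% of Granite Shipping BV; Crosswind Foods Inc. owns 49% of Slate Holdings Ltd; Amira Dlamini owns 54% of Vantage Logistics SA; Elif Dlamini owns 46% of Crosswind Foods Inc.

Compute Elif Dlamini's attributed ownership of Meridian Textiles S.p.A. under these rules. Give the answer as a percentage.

By parent–child attribution (R2), Elif Dlamini is treated as also owning Amira Dlamini's interest in Vantage Logistics SA, giving 35% + 54% = 89%.
Chain via Crosswind Foods Inc. → Slate Holdings Ltd (R1): 46% × 49% × 55% = 12.397% of Meridian Textiles S.p.A.
Chain via Vantage Logistics SA → Northgate Services GmbH (R1): 89% × 24% × 35% = 7.476% of Meridian Textiles S.p.A.
Aggregating (R3): 12.397% + 7.476% = 19.873%.

19.873%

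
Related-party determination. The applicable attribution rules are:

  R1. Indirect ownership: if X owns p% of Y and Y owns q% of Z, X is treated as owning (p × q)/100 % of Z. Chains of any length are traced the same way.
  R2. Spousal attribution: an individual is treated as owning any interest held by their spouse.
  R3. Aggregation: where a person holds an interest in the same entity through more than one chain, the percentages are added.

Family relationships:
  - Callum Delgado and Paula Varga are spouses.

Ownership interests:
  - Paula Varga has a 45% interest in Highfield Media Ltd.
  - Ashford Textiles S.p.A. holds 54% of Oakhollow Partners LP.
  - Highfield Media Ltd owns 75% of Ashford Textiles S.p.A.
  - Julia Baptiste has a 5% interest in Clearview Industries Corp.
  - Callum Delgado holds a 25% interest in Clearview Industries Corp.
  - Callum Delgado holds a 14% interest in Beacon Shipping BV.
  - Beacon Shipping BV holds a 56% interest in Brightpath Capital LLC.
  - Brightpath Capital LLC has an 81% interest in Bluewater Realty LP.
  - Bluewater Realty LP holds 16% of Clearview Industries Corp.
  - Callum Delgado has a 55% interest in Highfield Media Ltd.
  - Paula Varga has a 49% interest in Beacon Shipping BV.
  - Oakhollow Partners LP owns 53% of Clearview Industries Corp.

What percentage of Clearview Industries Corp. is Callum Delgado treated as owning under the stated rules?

By spousal attribution (R2), Callum Delgado is treated as also owning Paula Varga's interest in Highfield Media Ltd, giving 55% + 45% = 100%.
By spousal attribution (R2), Callum Delgado is treated as also owning Paula Varga's interest in Beacon Shipping BV, giving 14% + 49% = 63%.
Chain via Highfield Media Ltd → Ashford Textiles S.p.A. → Oakhollow Partners LP (R1): 100% × 75% × 54% × 53% = 21.465% of Clearview Industries Corp.
Chain via Beacon Shipping BV → Brightpath Capital LLC → Bluewater Realty LP (R1): 63% × 56% × 81% × 16% = 4.572288% of Clearview Industries Corp.
Direct interest in Clearview Industries Corp: 25%.
Aggregating (R3): 21.465% + 4.572288% + 25% = 51.037288%.

51.037288%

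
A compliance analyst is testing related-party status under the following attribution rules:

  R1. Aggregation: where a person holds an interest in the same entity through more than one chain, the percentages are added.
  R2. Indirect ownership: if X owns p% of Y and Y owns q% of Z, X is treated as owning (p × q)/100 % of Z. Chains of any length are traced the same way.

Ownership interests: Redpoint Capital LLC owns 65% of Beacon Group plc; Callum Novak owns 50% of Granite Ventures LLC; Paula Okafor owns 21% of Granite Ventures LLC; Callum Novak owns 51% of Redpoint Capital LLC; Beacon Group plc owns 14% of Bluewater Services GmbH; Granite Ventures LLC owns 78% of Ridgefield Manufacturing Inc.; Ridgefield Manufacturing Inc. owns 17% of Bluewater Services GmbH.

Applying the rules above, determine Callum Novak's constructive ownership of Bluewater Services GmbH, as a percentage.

Chain via Granite Ventures LLC → Ridgefield Manufacturing Inc. (R2): 50% × 78% × 17% = 6.63% of Bluewater Services GmbH.
Chain via Redpoint Capital LLC → Beacon Group plc (R2): 51% × 65% × 14% = 4.641% of Bluewater Services GmbH.
Aggregating (R1): 6.63% + 4.641% = 11.271%.

11.271%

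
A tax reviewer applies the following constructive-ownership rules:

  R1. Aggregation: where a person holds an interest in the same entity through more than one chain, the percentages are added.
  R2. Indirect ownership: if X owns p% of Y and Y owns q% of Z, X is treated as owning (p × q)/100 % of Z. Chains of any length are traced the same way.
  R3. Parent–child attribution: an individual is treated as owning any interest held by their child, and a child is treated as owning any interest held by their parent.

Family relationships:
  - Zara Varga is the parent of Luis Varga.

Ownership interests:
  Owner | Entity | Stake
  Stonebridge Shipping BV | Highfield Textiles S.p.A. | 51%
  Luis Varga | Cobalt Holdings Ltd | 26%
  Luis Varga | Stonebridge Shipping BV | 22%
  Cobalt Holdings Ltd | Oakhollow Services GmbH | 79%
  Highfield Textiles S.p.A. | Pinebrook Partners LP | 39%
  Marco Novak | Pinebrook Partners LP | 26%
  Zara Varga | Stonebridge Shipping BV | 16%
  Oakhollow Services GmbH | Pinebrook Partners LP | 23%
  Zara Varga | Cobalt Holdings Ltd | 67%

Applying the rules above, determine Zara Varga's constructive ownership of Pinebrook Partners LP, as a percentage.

24.4563%

By parent–child attribution (R3), Zara Varga is treated as also owning Luis Varga's interest in Cobalt Holdings Ltd, giving 67% + 26% = 93%.
By parent–child attribution (R3), Zara Varga is treated as also owning Luis Varga's interest in Stonebridge Shipping BV, giving 16% + 22% = 38%.
Chain via Cobalt Holdings Ltd → Oakhollow Services GmbH (R2): 93% × 79% × 23% = 16.8981% of Pinebrook Partners LP.
Chain via Stonebridge Shipping BV → Highfield Textiles S.p.A. (R2): 38% × 51% × 39% = 7.5582% of Pinebrook Partners LP.
Aggregating (R1): 16.8981% + 7.5582% = 24.4563%.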